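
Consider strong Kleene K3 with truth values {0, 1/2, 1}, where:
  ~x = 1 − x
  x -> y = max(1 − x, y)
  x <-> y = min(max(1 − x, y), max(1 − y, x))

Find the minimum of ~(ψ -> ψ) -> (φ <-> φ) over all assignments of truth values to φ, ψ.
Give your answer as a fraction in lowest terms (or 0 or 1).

1/2

Take φ = 1/2, ψ = 1/2:
ψ -> ψ = 1/2 -> 1/2 = 1/2
~(ψ -> ψ) = ~1/2 = 1/2
φ <-> φ = 1/2 <-> 1/2 = 1/2
~(ψ -> ψ) -> (φ <-> φ) = 1/2 -> 1/2 = 1/2
No assignment yields a value below 1/2, so this is the minimum.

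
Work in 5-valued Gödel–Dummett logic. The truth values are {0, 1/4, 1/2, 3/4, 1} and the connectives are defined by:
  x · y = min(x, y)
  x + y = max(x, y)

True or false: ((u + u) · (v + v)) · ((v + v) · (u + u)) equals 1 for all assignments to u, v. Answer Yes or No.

No

Counterexample: take u = 0, v = 0.
u + u = 0 + 0 = 0
v + v = 0 + 0 = 0
(u + u) · (v + v) = 0 · 0 = 0
(v + v) · (u + u) = 0 · 0 = 0
((u + u) · (v + v)) · ((v + v) · (u + u)) = 0 · 0 = 0
This gives 0 ≠ 1.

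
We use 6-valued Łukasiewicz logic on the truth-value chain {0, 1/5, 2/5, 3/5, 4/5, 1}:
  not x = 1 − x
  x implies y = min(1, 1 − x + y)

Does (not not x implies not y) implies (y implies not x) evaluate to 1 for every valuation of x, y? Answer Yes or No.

Yes

At x = 4/5, y = 0, for instance:
not x = not 4/5 = 1/5
not not x = not 1/5 = 4/5
not y = not 0 = 1
not not x implies not y = 4/5 implies 1 = 1
y implies not x = 0 implies 1/5 = 1
(not not x implies not y) implies (y implies not x) = 1 implies 1 = 1
and checking the remaining 35 assignments likewise gives ≥ 1 in every case.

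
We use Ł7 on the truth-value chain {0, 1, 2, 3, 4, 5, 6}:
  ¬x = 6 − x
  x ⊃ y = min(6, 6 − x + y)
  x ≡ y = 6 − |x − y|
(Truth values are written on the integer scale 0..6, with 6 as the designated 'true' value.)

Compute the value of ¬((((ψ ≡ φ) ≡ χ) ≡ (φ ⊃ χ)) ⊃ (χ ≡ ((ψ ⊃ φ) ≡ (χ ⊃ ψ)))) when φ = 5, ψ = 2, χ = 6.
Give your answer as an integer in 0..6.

ψ ≡ φ = 2 ≡ 5 = 3
(ψ ≡ φ) ≡ χ = 3 ≡ 6 = 3
φ ⊃ χ = 5 ⊃ 6 = 6
((ψ ≡ φ) ≡ χ) ≡ (φ ⊃ χ) = 3 ≡ 6 = 3
ψ ⊃ φ = 2 ⊃ 5 = 6
χ ⊃ ψ = 6 ⊃ 2 = 2
(ψ ⊃ φ) ≡ (χ ⊃ ψ) = 6 ≡ 2 = 2
χ ≡ ((ψ ⊃ φ) ≡ (χ ⊃ ψ)) = 6 ≡ 2 = 2
(((ψ ≡ φ) ≡ χ) ≡ (φ ⊃ χ)) ⊃ (χ ≡ ((ψ ⊃ φ) ≡ (χ ⊃ ψ))) = 3 ⊃ 2 = 5
¬((((ψ ≡ φ) ≡ χ) ≡ (φ ⊃ χ)) ⊃ (χ ≡ ((ψ ⊃ φ) ≡ (χ ⊃ ψ)))) = ¬5 = 1

1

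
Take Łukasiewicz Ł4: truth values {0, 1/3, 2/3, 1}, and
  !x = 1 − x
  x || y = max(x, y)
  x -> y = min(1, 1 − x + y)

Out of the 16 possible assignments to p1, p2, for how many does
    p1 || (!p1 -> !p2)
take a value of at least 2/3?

p1 = 0, p2 = 0 ↦ 1  ≥
p1 = 0, p2 = 1/3 ↦ 2/3  ≥
p1 = 0, p2 = 2/3 ↦ 1/3  <
p1 = 0, p2 = 1 ↦ 0  <
p1 = 1/3, p2 = 0 ↦ 1  ≥
p1 = 1/3, p2 = 1/3 ↦ 1  ≥
p1 = 1/3, p2 = 2/3 ↦ 2/3  ≥
p1 = 1/3, p2 = 1 ↦ 1/3  <
p1 = 2/3, p2 = 0 ↦ 1  ≥
p1 = 2/3, p2 = 1/3 ↦ 1  ≥
p1 = 2/3, p2 = 2/3 ↦ 1  ≥
p1 = 2/3, p2 = 1 ↦ 2/3  ≥
p1 = 1, p2 = 0 ↦ 1  ≥
p1 = 1, p2 = 1/3 ↦ 1  ≥
p1 = 1, p2 = 2/3 ↦ 1  ≥
p1 = 1, p2 = 1 ↦ 1  ≥
So 13 of the 16 assignments meet the threshold.

13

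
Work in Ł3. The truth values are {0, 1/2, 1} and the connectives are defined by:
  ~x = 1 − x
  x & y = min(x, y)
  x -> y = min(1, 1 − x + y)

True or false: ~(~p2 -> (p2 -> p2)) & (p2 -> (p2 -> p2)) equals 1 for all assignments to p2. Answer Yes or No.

No

Counterexample: take p2 = 0.
~p2 = ~0 = 1
p2 -> p2 = 0 -> 0 = 1
~p2 -> (p2 -> p2) = 1 -> 1 = 1
~(~p2 -> (p2 -> p2)) = ~1 = 0
p2 -> p2 = 0 -> 0 = 1
p2 -> (p2 -> p2) = 0 -> 1 = 1
~(~p2 -> (p2 -> p2)) & (p2 -> (p2 -> p2)) = 0 & 1 = 0
This gives 0 ≠ 1.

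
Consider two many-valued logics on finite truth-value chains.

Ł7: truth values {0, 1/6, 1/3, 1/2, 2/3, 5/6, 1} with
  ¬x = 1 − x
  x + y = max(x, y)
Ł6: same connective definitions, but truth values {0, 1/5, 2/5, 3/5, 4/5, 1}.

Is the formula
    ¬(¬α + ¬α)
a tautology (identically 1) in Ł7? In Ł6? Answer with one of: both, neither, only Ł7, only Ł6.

neither

In Ł7: at α = 0 the value is 0 — not a tautology.
In Ł6: at α = 0 the value is 0 — not a tautology.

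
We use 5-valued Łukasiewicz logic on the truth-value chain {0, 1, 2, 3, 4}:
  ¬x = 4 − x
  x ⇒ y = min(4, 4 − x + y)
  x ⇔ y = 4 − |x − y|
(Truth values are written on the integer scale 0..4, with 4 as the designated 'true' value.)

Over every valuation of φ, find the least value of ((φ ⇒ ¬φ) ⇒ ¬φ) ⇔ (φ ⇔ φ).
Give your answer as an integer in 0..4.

Take φ = 2:
¬φ = ¬2 = 2
φ ⇒ ¬φ = 2 ⇒ 2 = 4
¬φ = ¬2 = 2
(φ ⇒ ¬φ) ⇒ ¬φ = 4 ⇒ 2 = 2
φ ⇔ φ = 2 ⇔ 2 = 4
((φ ⇒ ¬φ) ⇒ ¬φ) ⇔ (φ ⇔ φ) = 2 ⇔ 4 = 2
No assignment yields a value below 2, so this is the minimum.

2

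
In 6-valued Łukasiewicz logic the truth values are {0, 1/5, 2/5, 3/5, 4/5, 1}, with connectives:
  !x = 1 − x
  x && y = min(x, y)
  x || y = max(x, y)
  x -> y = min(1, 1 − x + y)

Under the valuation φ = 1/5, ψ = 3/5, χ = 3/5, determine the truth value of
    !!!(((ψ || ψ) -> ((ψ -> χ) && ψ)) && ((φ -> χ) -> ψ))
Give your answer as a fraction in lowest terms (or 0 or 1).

2/5

ψ || ψ = 3/5 || 3/5 = 3/5
ψ -> χ = 3/5 -> 3/5 = 1
(ψ -> χ) && ψ = 1 && 3/5 = 3/5
(ψ || ψ) -> ((ψ -> χ) && ψ) = 3/5 -> 3/5 = 1
φ -> χ = 1/5 -> 3/5 = 1
(φ -> χ) -> ψ = 1 -> 3/5 = 3/5
((ψ || ψ) -> ((ψ -> χ) && ψ)) && ((φ -> χ) -> ψ) = 1 && 3/5 = 3/5
!(((ψ || ψ) -> ((ψ -> χ) && ψ)) && ((φ -> χ) -> ψ)) = !3/5 = 2/5
!!(((ψ || ψ) -> ((ψ -> χ) && ψ)) && ((φ -> χ) -> ψ)) = !2/5 = 3/5
!!!(((ψ || ψ) -> ((ψ -> χ) && ψ)) && ((φ -> χ) -> ψ)) = !3/5 = 2/5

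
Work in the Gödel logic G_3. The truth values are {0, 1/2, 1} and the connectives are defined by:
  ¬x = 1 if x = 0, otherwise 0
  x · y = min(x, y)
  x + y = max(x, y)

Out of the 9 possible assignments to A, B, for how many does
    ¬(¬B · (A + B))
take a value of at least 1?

7

A = 0, B = 0 ↦ 1  ≥
A = 0, B = 1/2 ↦ 1  ≥
A = 0, B = 1 ↦ 1  ≥
A = 1/2, B = 0 ↦ 0  <
A = 1/2, B = 1/2 ↦ 1  ≥
A = 1/2, B = 1 ↦ 1  ≥
A = 1, B = 0 ↦ 0  <
A = 1, B = 1/2 ↦ 1  ≥
A = 1, B = 1 ↦ 1  ≥
So 7 of the 9 assignments meet the threshold.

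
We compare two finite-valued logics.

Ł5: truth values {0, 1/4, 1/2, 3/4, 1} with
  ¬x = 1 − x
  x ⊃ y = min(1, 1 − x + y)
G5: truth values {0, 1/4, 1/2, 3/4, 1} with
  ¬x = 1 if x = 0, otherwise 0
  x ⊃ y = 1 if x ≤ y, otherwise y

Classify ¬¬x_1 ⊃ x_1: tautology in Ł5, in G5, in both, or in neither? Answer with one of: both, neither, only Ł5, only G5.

only Ł5

In Ł5: every assignment gives 1 — tautology.
In G5: at x_1 = 1/4 the value is 1/4 — not a tautology.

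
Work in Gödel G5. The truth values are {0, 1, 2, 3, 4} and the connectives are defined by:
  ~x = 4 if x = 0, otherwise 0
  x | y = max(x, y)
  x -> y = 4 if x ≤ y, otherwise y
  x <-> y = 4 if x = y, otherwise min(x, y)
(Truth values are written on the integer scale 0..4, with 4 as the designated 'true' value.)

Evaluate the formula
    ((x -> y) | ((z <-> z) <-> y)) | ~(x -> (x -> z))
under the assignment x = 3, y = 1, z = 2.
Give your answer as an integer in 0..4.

1

x -> y = 3 -> 1 = 1
z <-> z = 2 <-> 2 = 4
(z <-> z) <-> y = 4 <-> 1 = 1
(x -> y) | ((z <-> z) <-> y) = 1 | 1 = 1
x -> z = 3 -> 2 = 2
x -> (x -> z) = 3 -> 2 = 2
~(x -> (x -> z)) = ~2 = 0
((x -> y) | ((z <-> z) <-> y)) | ~(x -> (x -> z)) = 1 | 0 = 1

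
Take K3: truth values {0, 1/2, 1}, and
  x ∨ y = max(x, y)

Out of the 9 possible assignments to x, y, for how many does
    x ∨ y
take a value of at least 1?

5

x = 0, y = 0 ↦ 0  <
x = 0, y = 1/2 ↦ 1/2  <
x = 0, y = 1 ↦ 1  ≥
x = 1/2, y = 0 ↦ 1/2  <
x = 1/2, y = 1/2 ↦ 1/2  <
x = 1/2, y = 1 ↦ 1  ≥
x = 1, y = 0 ↦ 1  ≥
x = 1, y = 1/2 ↦ 1  ≥
x = 1, y = 1 ↦ 1  ≥
So 5 of the 9 assignments meet the threshold.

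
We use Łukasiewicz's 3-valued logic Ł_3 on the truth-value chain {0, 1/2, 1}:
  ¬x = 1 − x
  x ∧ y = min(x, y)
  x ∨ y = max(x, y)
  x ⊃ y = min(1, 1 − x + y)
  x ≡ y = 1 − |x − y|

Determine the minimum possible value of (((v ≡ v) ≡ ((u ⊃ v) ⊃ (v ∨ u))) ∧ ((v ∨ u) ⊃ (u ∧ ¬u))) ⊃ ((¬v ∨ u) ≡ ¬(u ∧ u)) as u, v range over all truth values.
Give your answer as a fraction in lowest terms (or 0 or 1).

1/2

Take u = 1/2, v = 0:
v ≡ v = 0 ≡ 0 = 1
u ⊃ v = 1/2 ⊃ 0 = 1/2
v ∨ u = 0 ∨ 1/2 = 1/2
(u ⊃ v) ⊃ (v ∨ u) = 1/2 ⊃ 1/2 = 1
(v ≡ v) ≡ ((u ⊃ v) ⊃ (v ∨ u)) = 1 ≡ 1 = 1
v ∨ u = 0 ∨ 1/2 = 1/2
¬u = ¬1/2 = 1/2
u ∧ ¬u = 1/2 ∧ 1/2 = 1/2
(v ∨ u) ⊃ (u ∧ ¬u) = 1/2 ⊃ 1/2 = 1
((v ≡ v) ≡ ((u ⊃ v) ⊃ (v ∨ u))) ∧ ((v ∨ u) ⊃ (u ∧ ¬u)) = 1 ∧ 1 = 1
¬v = ¬0 = 1
¬v ∨ u = 1 ∨ 1/2 = 1
u ∧ u = 1/2 ∧ 1/2 = 1/2
¬(u ∧ u) = ¬1/2 = 1/2
(¬v ∨ u) ≡ ¬(u ∧ u) = 1 ≡ 1/2 = 1/2
(((v ≡ v) ≡ ((u ⊃ v) ⊃ (v ∨ u))) ∧ ((v ∨ u) ⊃ (u ∧ ¬u))) ⊃ ((¬v ∨ u) ≡ ¬(u ∧ u)) = 1 ⊃ 1/2 = 1/2
No assignment yields a value below 1/2, so this is the minimum.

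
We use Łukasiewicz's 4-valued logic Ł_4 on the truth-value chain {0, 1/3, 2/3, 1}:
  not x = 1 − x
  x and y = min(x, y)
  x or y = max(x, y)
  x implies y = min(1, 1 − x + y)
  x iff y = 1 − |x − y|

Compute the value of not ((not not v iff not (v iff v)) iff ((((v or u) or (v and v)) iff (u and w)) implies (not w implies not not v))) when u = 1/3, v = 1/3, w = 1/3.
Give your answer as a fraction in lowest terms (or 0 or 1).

not v = not 1/3 = 2/3
not not v = not 2/3 = 1/3
v iff v = 1/3 iff 1/3 = 1
not (v iff v) = not 1 = 0
not not v iff not (v iff v) = 1/3 iff 0 = 2/3
v or u = 1/3 or 1/3 = 1/3
v and v = 1/3 and 1/3 = 1/3
(v or u) or (v and v) = 1/3 or 1/3 = 1/3
u and w = 1/3 and 1/3 = 1/3
((v or u) or (v and v)) iff (u and w) = 1/3 iff 1/3 = 1
not w = not 1/3 = 2/3
not v = not 1/3 = 2/3
not not v = not 2/3 = 1/3
not w implies not not v = 2/3 implies 1/3 = 2/3
(((v or u) or (v and v)) iff (u and w)) implies (not w implies not not v) = 1 implies 2/3 = 2/3
(not not v iff not (v iff v)) iff ((((v or u) or (v and v)) iff (u and w)) implies (not w implies not not v)) = 2/3 iff 2/3 = 1
not ((not not v iff not (v iff v)) iff ((((v or u) or (v and v)) iff (u and w)) implies (not w implies not not v))) = not 1 = 0

0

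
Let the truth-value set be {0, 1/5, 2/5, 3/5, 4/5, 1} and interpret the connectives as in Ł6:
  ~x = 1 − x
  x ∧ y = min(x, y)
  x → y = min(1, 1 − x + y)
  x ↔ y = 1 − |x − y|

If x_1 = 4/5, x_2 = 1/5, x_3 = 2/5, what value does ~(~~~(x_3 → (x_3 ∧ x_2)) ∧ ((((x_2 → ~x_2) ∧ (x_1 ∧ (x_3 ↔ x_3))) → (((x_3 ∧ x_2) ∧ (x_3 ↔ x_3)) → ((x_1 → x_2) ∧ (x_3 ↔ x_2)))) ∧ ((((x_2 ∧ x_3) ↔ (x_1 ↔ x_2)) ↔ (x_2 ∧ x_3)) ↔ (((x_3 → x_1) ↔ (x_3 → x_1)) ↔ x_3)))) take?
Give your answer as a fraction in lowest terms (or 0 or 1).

x_3 ∧ x_2 = 2/5 ∧ 1/5 = 1/5
x_3 → (x_3 ∧ x_2) = 2/5 → 1/5 = 4/5
~(x_3 → (x_3 ∧ x_2)) = ~4/5 = 1/5
~~(x_3 → (x_3 ∧ x_2)) = ~1/5 = 4/5
~~~(x_3 → (x_3 ∧ x_2)) = ~4/5 = 1/5
~x_2 = ~1/5 = 4/5
x_2 → ~x_2 = 1/5 → 4/5 = 1
x_3 ↔ x_3 = 2/5 ↔ 2/5 = 1
x_1 ∧ (x_3 ↔ x_3) = 4/5 ∧ 1 = 4/5
(x_2 → ~x_2) ∧ (x_1 ∧ (x_3 ↔ x_3)) = 1 ∧ 4/5 = 4/5
x_3 ∧ x_2 = 2/5 ∧ 1/5 = 1/5
x_3 ↔ x_3 = 2/5 ↔ 2/5 = 1
(x_3 ∧ x_2) ∧ (x_3 ↔ x_3) = 1/5 ∧ 1 = 1/5
x_1 → x_2 = 4/5 → 1/5 = 2/5
x_3 ↔ x_2 = 2/5 ↔ 1/5 = 4/5
(x_1 → x_2) ∧ (x_3 ↔ x_2) = 2/5 ∧ 4/5 = 2/5
((x_3 ∧ x_2) ∧ (x_3 ↔ x_3)) → ((x_1 → x_2) ∧ (x_3 ↔ x_2)) = 1/5 → 2/5 = 1
((x_2 → ~x_2) ∧ (x_1 ∧ (x_3 ↔ x_3))) → (((x_3 ∧ x_2) ∧ (x_3 ↔ x_3)) → ((x_1 → x_2) ∧ (x_3 ↔ x_2))) = 4/5 → 1 = 1
x_2 ∧ x_3 = 1/5 ∧ 2/5 = 1/5
x_1 ↔ x_2 = 4/5 ↔ 1/5 = 2/5
(x_2 ∧ x_3) ↔ (x_1 ↔ x_2) = 1/5 ↔ 2/5 = 4/5
x_2 ∧ x_3 = 1/5 ∧ 2/5 = 1/5
((x_2 ∧ x_3) ↔ (x_1 ↔ x_2)) ↔ (x_2 ∧ x_3) = 4/5 ↔ 1/5 = 2/5
x_3 → x_1 = 2/5 → 4/5 = 1
x_3 → x_1 = 2/5 → 4/5 = 1
(x_3 → x_1) ↔ (x_3 → x_1) = 1 ↔ 1 = 1
((x_3 → x_1) ↔ (x_3 → x_1)) ↔ x_3 = 1 ↔ 2/5 = 2/5
(((x_2 ∧ x_3) ↔ (x_1 ↔ x_2)) ↔ (x_2 ∧ x_3)) ↔ (((x_3 → x_1) ↔ (x_3 → x_1)) ↔ x_3) = 2/5 ↔ 2/5 = 1
(((x_2 → ~x_2) ∧ (x_1 ∧ (x_3 ↔ x_3))) → (((x_3 ∧ x_2) ∧ (x_3 ↔ x_3)) → ((x_1 → x_2) ∧ (x_3 ↔ x_2)))) ∧ ((((x_2 ∧ x_3) ↔ (x_1 ↔ x_2)) ↔ (x_2 ∧ x_3)) ↔ (((x_3 → x_1) ↔ (x_3 → x_1)) ↔ x_3)) = 1 ∧ 1 = 1
~~~(x_3 → (x_3 ∧ x_2)) ∧ ((((x_2 → ~x_2) ∧ (x_1 ∧ (x_3 ↔ x_3))) → (((x_3 ∧ x_2) ∧ (x_3 ↔ x_3)) → ((x_1 → x_2) ∧ (x_3 ↔ x_2)))) ∧ ((((x_2 ∧ x_3) ↔ (x_1 ↔ x_2)) ↔ (x_2 ∧ x_3)) ↔ (((x_3 → x_1) ↔ (x_3 → x_1)) ↔ x_3))) = 1/5 ∧ 1 = 1/5
~(~~~(x_3 → (x_3 ∧ x_2)) ∧ ((((x_2 → ~x_2) ∧ (x_1 ∧ (x_3 ↔ x_3))) → (((x_3 ∧ x_2) ∧ (x_3 ↔ x_3)) → ((x_1 → x_2) ∧ (x_3 ↔ x_2)))) ∧ ((((x_2 ∧ x_3) ↔ (x_1 ↔ x_2)) ↔ (x_2 ∧ x_3)) ↔ (((x_3 → x_1) ↔ (x_3 → x_1)) ↔ x_3)))) = ~1/5 = 4/5

4/5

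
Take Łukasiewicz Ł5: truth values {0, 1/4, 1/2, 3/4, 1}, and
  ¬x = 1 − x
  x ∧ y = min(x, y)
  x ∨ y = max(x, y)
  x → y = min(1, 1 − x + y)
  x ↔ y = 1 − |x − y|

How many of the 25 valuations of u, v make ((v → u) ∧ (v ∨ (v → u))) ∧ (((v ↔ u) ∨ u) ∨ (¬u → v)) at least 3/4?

value 1: 11 assignments (counts)
value 3/4: 7 assignments (counts)
value 1/2: 4 assignments
value 1/4: 2 assignments
value 0: 1 assignment
So 18 of the 25 assignments meet the threshold.

18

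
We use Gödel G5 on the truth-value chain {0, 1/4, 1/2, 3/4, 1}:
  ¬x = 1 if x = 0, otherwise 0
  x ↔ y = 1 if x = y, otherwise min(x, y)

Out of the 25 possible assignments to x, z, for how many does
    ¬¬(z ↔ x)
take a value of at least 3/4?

value 1: 17 assignments (counts)
value 0: 8 assignments
So 17 of the 25 assignments meet the threshold.

17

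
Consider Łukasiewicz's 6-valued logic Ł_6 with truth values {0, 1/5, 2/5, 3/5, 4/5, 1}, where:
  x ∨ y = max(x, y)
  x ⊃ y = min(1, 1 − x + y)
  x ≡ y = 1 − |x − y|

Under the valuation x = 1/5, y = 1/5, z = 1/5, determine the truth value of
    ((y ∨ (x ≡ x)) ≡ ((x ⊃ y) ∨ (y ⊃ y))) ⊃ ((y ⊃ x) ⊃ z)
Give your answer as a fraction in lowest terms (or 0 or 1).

1/5

x ≡ x = 1/5 ≡ 1/5 = 1
y ∨ (x ≡ x) = 1/5 ∨ 1 = 1
x ⊃ y = 1/5 ⊃ 1/5 = 1
y ⊃ y = 1/5 ⊃ 1/5 = 1
(x ⊃ y) ∨ (y ⊃ y) = 1 ∨ 1 = 1
(y ∨ (x ≡ x)) ≡ ((x ⊃ y) ∨ (y ⊃ y)) = 1 ≡ 1 = 1
y ⊃ x = 1/5 ⊃ 1/5 = 1
(y ⊃ x) ⊃ z = 1 ⊃ 1/5 = 1/5
((y ∨ (x ≡ x)) ≡ ((x ⊃ y) ∨ (y ⊃ y))) ⊃ ((y ⊃ x) ⊃ z) = 1 ⊃ 1/5 = 1/5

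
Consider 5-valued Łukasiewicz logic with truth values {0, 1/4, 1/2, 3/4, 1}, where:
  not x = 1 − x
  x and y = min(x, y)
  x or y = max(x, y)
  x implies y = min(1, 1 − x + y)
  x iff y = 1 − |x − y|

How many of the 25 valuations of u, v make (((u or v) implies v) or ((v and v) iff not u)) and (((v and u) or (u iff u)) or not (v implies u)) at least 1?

value 1: 17 assignments (counts)
value 3/4: 6 assignments
value 1/2: 2 assignments
So 17 of the 25 assignments meet the threshold.

17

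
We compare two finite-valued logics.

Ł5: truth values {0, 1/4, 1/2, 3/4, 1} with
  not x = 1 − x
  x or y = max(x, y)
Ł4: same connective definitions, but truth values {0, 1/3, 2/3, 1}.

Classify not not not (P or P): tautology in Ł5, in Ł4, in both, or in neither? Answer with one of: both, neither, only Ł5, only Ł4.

neither

In Ł5: at P = 1/4 the value is 3/4 — not a tautology.
In Ł4: at P = 1/3 the value is 2/3 — not a tautology.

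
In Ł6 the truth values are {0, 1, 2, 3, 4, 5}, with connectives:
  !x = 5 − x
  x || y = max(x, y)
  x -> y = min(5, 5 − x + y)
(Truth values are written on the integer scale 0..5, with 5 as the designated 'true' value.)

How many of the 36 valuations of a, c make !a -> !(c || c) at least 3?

value 5: 21 assignments (counts)
value 4: 5 assignments (counts)
value 3: 4 assignments (counts)
value 2: 3 assignments
value 1: 2 assignments
value 0: 1 assignment
So 30 of the 36 assignments meet the threshold.

30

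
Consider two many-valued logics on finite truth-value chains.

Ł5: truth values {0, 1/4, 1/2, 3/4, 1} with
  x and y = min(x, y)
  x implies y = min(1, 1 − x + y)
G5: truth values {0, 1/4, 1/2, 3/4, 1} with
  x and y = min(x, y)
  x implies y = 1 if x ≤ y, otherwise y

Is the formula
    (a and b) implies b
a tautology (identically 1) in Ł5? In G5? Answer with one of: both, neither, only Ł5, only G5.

In Ł5: every assignment gives 1 — tautology.
In G5: every assignment gives 1 — tautology.

both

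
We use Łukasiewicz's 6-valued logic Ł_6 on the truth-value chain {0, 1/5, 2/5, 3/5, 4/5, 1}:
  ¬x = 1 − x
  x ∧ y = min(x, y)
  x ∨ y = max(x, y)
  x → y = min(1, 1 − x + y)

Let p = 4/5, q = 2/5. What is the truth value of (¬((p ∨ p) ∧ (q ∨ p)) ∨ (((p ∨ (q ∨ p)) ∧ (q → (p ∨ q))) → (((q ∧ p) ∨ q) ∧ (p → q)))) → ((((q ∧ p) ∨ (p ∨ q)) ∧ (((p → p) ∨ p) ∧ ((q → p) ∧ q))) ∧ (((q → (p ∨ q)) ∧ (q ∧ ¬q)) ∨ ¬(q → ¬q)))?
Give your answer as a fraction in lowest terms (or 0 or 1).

4/5

p ∨ p = 4/5 ∨ 4/5 = 4/5
q ∨ p = 2/5 ∨ 4/5 = 4/5
(p ∨ p) ∧ (q ∨ p) = 4/5 ∧ 4/5 = 4/5
¬((p ∨ p) ∧ (q ∨ p)) = ¬4/5 = 1/5
q ∨ p = 2/5 ∨ 4/5 = 4/5
p ∨ (q ∨ p) = 4/5 ∨ 4/5 = 4/5
p ∨ q = 4/5 ∨ 2/5 = 4/5
q → (p ∨ q) = 2/5 → 4/5 = 1
(p ∨ (q ∨ p)) ∧ (q → (p ∨ q)) = 4/5 ∧ 1 = 4/5
q ∧ p = 2/5 ∧ 4/5 = 2/5
(q ∧ p) ∨ q = 2/5 ∨ 2/5 = 2/5
p → q = 4/5 → 2/5 = 3/5
((q ∧ p) ∨ q) ∧ (p → q) = 2/5 ∧ 3/5 = 2/5
((p ∨ (q ∨ p)) ∧ (q → (p ∨ q))) → (((q ∧ p) ∨ q) ∧ (p → q)) = 4/5 → 2/5 = 3/5
¬((p ∨ p) ∧ (q ∨ p)) ∨ (((p ∨ (q ∨ p)) ∧ (q → (p ∨ q))) → (((q ∧ p) ∨ q) ∧ (p → q))) = 1/5 ∨ 3/5 = 3/5
q ∧ p = 2/5 ∧ 4/5 = 2/5
p ∨ q = 4/5 ∨ 2/5 = 4/5
(q ∧ p) ∨ (p ∨ q) = 2/5 ∨ 4/5 = 4/5
p → p = 4/5 → 4/5 = 1
(p → p) ∨ p = 1 ∨ 4/5 = 1
q → p = 2/5 → 4/5 = 1
(q → p) ∧ q = 1 ∧ 2/5 = 2/5
((p → p) ∨ p) ∧ ((q → p) ∧ q) = 1 ∧ 2/5 = 2/5
((q ∧ p) ∨ (p ∨ q)) ∧ (((p → p) ∨ p) ∧ ((q → p) ∧ q)) = 4/5 ∧ 2/5 = 2/5
p ∨ q = 4/5 ∨ 2/5 = 4/5
q → (p ∨ q) = 2/5 → 4/5 = 1
¬q = ¬2/5 = 3/5
q ∧ ¬q = 2/5 ∧ 3/5 = 2/5
(q → (p ∨ q)) ∧ (q ∧ ¬q) = 1 ∧ 2/5 = 2/5
¬q = ¬2/5 = 3/5
q → ¬q = 2/5 → 3/5 = 1
¬(q → ¬q) = ¬1 = 0
((q → (p ∨ q)) ∧ (q ∧ ¬q)) ∨ ¬(q → ¬q) = 2/5 ∨ 0 = 2/5
(((q ∧ p) ∨ (p ∨ q)) ∧ (((p → p) ∨ p) ∧ ((q → p) ∧ q))) ∧ (((q → (p ∨ q)) ∧ (q ∧ ¬q)) ∨ ¬(q → ¬q)) = 2/5 ∧ 2/5 = 2/5
(¬((p ∨ p) ∧ (q ∨ p)) ∨ (((p ∨ (q ∨ p)) ∧ (q → (p ∨ q))) → (((q ∧ p) ∨ q) ∧ (p → q)))) → ((((q ∧ p) ∨ (p ∨ q)) ∧ (((p → p) ∨ p) ∧ ((q → p) ∧ q))) ∧ (((q → (p ∨ q)) ∧ (q ∧ ¬q)) ∨ ¬(q → ¬q))) = 3/5 → 2/5 = 4/5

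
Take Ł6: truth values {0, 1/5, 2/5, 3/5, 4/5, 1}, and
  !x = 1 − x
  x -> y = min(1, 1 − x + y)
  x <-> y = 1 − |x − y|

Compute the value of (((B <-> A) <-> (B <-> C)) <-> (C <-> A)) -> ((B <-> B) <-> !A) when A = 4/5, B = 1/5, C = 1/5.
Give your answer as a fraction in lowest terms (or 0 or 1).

B <-> A = 1/5 <-> 4/5 = 2/5
B <-> C = 1/5 <-> 1/5 = 1
(B <-> A) <-> (B <-> C) = 2/5 <-> 1 = 2/5
C <-> A = 1/5 <-> 4/5 = 2/5
((B <-> A) <-> (B <-> C)) <-> (C <-> A) = 2/5 <-> 2/5 = 1
B <-> B = 1/5 <-> 1/5 = 1
!A = !4/5 = 1/5
(B <-> B) <-> !A = 1 <-> 1/5 = 1/5
(((B <-> A) <-> (B <-> C)) <-> (C <-> A)) -> ((B <-> B) <-> !A) = 1 -> 1/5 = 1/5

1/5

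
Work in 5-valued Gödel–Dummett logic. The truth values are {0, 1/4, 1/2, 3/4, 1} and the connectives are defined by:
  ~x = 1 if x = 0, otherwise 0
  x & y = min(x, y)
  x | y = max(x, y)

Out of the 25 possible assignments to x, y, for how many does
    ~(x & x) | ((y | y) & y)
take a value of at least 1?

value 1: 9 assignments (counts)
value 3/4: 4 assignments
value 1/2: 4 assignments
value 1/4: 4 assignments
value 0: 4 assignments
So 9 of the 25 assignments meet the threshold.

9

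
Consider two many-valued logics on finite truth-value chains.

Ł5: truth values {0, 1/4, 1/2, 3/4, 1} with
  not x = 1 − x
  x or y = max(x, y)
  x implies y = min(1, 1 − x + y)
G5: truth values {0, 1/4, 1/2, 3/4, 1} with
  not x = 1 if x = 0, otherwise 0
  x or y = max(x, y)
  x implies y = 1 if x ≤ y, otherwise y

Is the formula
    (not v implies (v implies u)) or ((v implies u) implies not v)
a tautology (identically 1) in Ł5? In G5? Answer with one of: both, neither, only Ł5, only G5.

both

In Ł5: every assignment gives 1 — tautology.
In G5: every assignment gives 1 — tautology.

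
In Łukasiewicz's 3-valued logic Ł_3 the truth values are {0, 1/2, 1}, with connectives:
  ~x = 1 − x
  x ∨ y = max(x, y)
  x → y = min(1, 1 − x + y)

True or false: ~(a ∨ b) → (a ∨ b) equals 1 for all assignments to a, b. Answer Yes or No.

Counterexample: take a = 0, b = 0.
a ∨ b = 0 ∨ 0 = 0
~(a ∨ b) = ~0 = 1
a ∨ b = 0 ∨ 0 = 0
~(a ∨ b) → (a ∨ b) = 1 → 0 = 0
This gives 0 ≠ 1.

No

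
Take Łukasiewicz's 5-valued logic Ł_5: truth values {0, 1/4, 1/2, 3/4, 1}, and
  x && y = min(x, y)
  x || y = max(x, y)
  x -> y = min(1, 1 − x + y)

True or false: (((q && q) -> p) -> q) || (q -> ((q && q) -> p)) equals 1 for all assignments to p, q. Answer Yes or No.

Yes

At p = 1/2, q = 1/2, for instance:
q && q = 1/2 && 1/2 = 1/2
(q && q) -> p = 1/2 -> 1/2 = 1
((q && q) -> p) -> q = 1 -> 1/2 = 1/2
q -> ((q && q) -> p) = 1/2 -> 1 = 1
(((q && q) -> p) -> q) || (q -> ((q && q) -> p)) = 1/2 || 1 = 1
and checking the remaining 24 assignments likewise gives ≥ 1 in every case.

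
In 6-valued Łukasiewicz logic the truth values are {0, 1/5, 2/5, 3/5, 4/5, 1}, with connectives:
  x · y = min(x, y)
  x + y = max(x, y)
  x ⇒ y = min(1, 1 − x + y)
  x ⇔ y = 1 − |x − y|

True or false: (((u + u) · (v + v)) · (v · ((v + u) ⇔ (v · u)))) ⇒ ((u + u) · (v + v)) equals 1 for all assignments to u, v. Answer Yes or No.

Yes

At u = 1/5, v = 0, for instance:
u + u = 1/5 + 1/5 = 1/5
v + v = 0 + 0 = 0
(u + u) · (v + v) = 1/5 · 0 = 0
v + u = 0 + 1/5 = 1/5
v · u = 0 · 1/5 = 0
(v + u) ⇔ (v · u) = 1/5 ⇔ 0 = 4/5
v · ((v + u) ⇔ (v · u)) = 0 · 4/5 = 0
((u + u) · (v + v)) · (v · ((v + u) ⇔ (v · u))) = 0 · 0 = 0
(((u + u) · (v + v)) · (v · ((v + u) ⇔ (v · u)))) ⇒ ((u + u) · (v + v)) = 0 ⇒ 0 = 1
and checking the remaining 35 assignments likewise gives ≥ 1 in every case.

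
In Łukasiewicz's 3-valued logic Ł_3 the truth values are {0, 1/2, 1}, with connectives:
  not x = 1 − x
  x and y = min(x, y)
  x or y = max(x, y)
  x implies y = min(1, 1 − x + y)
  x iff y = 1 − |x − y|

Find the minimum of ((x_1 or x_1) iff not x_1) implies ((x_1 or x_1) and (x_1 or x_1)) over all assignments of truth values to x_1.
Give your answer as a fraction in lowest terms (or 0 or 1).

1/2

Take x_1 = 1/2:
x_1 or x_1 = 1/2 or 1/2 = 1/2
not x_1 = not 1/2 = 1/2
(x_1 or x_1) iff not x_1 = 1/2 iff 1/2 = 1
x_1 or x_1 = 1/2 or 1/2 = 1/2
x_1 or x_1 = 1/2 or 1/2 = 1/2
(x_1 or x_1) and (x_1 or x_1) = 1/2 and 1/2 = 1/2
((x_1 or x_1) iff not x_1) implies ((x_1 or x_1) and (x_1 or x_1)) = 1 implies 1/2 = 1/2
No assignment yields a value below 1/2, so this is the minimum.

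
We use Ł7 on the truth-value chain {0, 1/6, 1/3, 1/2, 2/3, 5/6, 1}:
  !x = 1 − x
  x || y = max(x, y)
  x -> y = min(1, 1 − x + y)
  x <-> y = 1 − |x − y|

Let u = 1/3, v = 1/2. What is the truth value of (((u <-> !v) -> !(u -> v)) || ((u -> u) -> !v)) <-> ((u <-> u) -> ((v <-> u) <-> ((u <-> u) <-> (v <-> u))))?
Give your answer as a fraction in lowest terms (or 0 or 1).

1/2

!v = !1/2 = 1/2
u <-> !v = 1/3 <-> 1/2 = 5/6
u -> v = 1/3 -> 1/2 = 1
!(u -> v) = !1 = 0
(u <-> !v) -> !(u -> v) = 5/6 -> 0 = 1/6
u -> u = 1/3 -> 1/3 = 1
!v = !1/2 = 1/2
(u -> u) -> !v = 1 -> 1/2 = 1/2
((u <-> !v) -> !(u -> v)) || ((u -> u) -> !v) = 1/6 || 1/2 = 1/2
u <-> u = 1/3 <-> 1/3 = 1
v <-> u = 1/2 <-> 1/3 = 5/6
u <-> u = 1/3 <-> 1/3 = 1
v <-> u = 1/2 <-> 1/3 = 5/6
(u <-> u) <-> (v <-> u) = 1 <-> 5/6 = 5/6
(v <-> u) <-> ((u <-> u) <-> (v <-> u)) = 5/6 <-> 5/6 = 1
(u <-> u) -> ((v <-> u) <-> ((u <-> u) <-> (v <-> u))) = 1 -> 1 = 1
(((u <-> !v) -> !(u -> v)) || ((u -> u) -> !v)) <-> ((u <-> u) -> ((v <-> u) <-> ((u <-> u) <-> (v <-> u)))) = 1/2 <-> 1 = 1/2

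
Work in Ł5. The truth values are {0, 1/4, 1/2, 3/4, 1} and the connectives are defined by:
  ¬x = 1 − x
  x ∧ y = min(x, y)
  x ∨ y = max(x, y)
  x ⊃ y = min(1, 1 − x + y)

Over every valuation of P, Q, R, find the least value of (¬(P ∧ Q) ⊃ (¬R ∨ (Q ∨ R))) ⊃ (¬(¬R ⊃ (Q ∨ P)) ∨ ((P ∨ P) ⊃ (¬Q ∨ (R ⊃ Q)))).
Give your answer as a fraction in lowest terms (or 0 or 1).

Take P = 1, Q = 1/2, R = 1:
P ∧ Q = 1 ∧ 1/2 = 1/2
¬(P ∧ Q) = ¬1/2 = 1/2
¬R = ¬1 = 0
Q ∨ R = 1/2 ∨ 1 = 1
¬R ∨ (Q ∨ R) = 0 ∨ 1 = 1
¬(P ∧ Q) ⊃ (¬R ∨ (Q ∨ R)) = 1/2 ⊃ 1 = 1
¬R = ¬1 = 0
Q ∨ P = 1/2 ∨ 1 = 1
¬R ⊃ (Q ∨ P) = 0 ⊃ 1 = 1
¬(¬R ⊃ (Q ∨ P)) = ¬1 = 0
P ∨ P = 1 ∨ 1 = 1
¬Q = ¬1/2 = 1/2
R ⊃ Q = 1 ⊃ 1/2 = 1/2
¬Q ∨ (R ⊃ Q) = 1/2 ∨ 1/2 = 1/2
(P ∨ P) ⊃ (¬Q ∨ (R ⊃ Q)) = 1 ⊃ 1/2 = 1/2
¬(¬R ⊃ (Q ∨ P)) ∨ ((P ∨ P) ⊃ (¬Q ∨ (R ⊃ Q))) = 0 ∨ 1/2 = 1/2
(¬(P ∧ Q) ⊃ (¬R ∨ (Q ∨ R))) ⊃ (¬(¬R ⊃ (Q ∨ P)) ∨ ((P ∨ P) ⊃ (¬Q ∨ (R ⊃ Q)))) = 1 ⊃ 1/2 = 1/2
No assignment yields a value below 1/2, so this is the minimum.

1/2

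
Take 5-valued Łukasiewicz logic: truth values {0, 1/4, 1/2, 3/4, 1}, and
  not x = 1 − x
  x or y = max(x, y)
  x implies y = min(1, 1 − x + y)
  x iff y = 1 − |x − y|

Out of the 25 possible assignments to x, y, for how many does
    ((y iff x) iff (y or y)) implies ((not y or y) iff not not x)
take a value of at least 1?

value 1: 17 assignments (counts)
value 3/4: 6 assignments
value 1/2: 2 assignments
So 17 of the 25 assignments meet the threshold.

17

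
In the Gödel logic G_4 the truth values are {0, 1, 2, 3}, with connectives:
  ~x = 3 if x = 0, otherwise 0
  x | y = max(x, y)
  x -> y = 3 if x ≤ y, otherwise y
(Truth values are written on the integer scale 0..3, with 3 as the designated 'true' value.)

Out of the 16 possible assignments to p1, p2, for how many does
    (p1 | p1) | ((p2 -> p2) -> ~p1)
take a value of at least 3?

8

p1 = 0, p2 = 0 ↦ 3  ≥
p1 = 0, p2 = 1 ↦ 3  ≥
p1 = 0, p2 = 2 ↦ 3  ≥
p1 = 0, p2 = 3 ↦ 3  ≥
p1 = 1, p2 = 0 ↦ 1  <
p1 = 1, p2 = 1 ↦ 1  <
p1 = 1, p2 = 2 ↦ 1  <
p1 = 1, p2 = 3 ↦ 1  <
p1 = 2, p2 = 0 ↦ 2  <
p1 = 2, p2 = 1 ↦ 2  <
p1 = 2, p2 = 2 ↦ 2  <
p1 = 2, p2 = 3 ↦ 2  <
p1 = 3, p2 = 0 ↦ 3  ≥
p1 = 3, p2 = 1 ↦ 3  ≥
p1 = 3, p2 = 2 ↦ 3  ≥
p1 = 3, p2 = 3 ↦ 3  ≥
So 8 of the 16 assignments meet the threshold.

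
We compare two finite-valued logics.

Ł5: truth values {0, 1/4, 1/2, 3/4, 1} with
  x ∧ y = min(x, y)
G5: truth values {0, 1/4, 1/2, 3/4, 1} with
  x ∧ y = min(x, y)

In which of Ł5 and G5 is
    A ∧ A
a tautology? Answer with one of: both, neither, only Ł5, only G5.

neither

In Ł5: at A = 0 the value is 0 — not a tautology.
In G5: at A = 0 the value is 0 — not a tautology.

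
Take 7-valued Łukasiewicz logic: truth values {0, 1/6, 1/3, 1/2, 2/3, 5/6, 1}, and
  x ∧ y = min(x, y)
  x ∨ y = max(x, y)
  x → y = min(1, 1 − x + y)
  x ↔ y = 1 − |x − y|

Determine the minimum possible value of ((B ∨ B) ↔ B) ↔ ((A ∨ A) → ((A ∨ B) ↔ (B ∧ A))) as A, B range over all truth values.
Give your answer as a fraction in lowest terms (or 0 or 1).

0

Take A = 1, B = 0:
B ∨ B = 0 ∨ 0 = 0
(B ∨ B) ↔ B = 0 ↔ 0 = 1
A ∨ A = 1 ∨ 1 = 1
A ∨ B = 1 ∨ 0 = 1
B ∧ A = 0 ∧ 1 = 0
(A ∨ B) ↔ (B ∧ A) = 1 ↔ 0 = 0
(A ∨ A) → ((A ∨ B) ↔ (B ∧ A)) = 1 → 0 = 0
((B ∨ B) ↔ B) ↔ ((A ∨ A) → ((A ∨ B) ↔ (B ∧ A))) = 1 ↔ 0 = 0
No assignment yields a value below 0, so this is the minimum.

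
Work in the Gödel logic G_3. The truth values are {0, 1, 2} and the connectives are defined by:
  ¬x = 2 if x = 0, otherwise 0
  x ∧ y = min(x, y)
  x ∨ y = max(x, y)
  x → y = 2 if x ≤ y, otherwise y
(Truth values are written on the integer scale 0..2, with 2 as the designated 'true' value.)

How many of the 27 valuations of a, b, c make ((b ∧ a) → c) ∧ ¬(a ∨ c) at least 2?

value 2: 3 assignments (counts)
value 0: 24 assignments
So 3 of the 27 assignments meet the threshold.

3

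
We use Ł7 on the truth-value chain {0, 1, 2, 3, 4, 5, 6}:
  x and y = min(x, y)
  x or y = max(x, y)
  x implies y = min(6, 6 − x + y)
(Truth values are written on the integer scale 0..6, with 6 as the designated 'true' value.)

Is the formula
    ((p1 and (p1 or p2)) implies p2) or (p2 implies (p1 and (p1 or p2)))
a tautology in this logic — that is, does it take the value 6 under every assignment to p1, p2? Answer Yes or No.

Yes

At p1 = 0, p2 = 1, for instance:
p1 or p2 = 0 or 1 = 1
p1 and (p1 or p2) = 0 and 1 = 0
(p1 and (p1 or p2)) implies p2 = 0 implies 1 = 6
p2 implies (p1 and (p1 or p2)) = 1 implies 0 = 5
((p1 and (p1 or p2)) implies p2) or (p2 implies (p1 and (p1 or p2))) = 6 or 5 = 6
and checking the remaining 48 assignments likewise gives ≥ 6 in every case.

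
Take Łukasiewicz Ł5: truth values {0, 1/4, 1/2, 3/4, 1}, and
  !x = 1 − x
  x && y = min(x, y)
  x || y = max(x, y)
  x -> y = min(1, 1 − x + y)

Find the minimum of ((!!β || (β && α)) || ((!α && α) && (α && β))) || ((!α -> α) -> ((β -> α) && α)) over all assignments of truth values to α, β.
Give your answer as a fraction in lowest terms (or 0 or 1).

1/2

Take α = 1/2, β = 0:
!β = !0 = 1
!!β = !1 = 0
β && α = 0 && 1/2 = 0
!!β || (β && α) = 0 || 0 = 0
!α = !1/2 = 1/2
!α && α = 1/2 && 1/2 = 1/2
α && β = 1/2 && 0 = 0
(!α && α) && (α && β) = 1/2 && 0 = 0
(!!β || (β && α)) || ((!α && α) && (α && β)) = 0 || 0 = 0
!α = !1/2 = 1/2
!α -> α = 1/2 -> 1/2 = 1
β -> α = 0 -> 1/2 = 1
(β -> α) && α = 1 && 1/2 = 1/2
(!α -> α) -> ((β -> α) && α) = 1 -> 1/2 = 1/2
((!!β || (β && α)) || ((!α && α) && (α && β))) || ((!α -> α) -> ((β -> α) && α)) = 0 || 1/2 = 1/2
No assignment yields a value below 1/2, so this is the minimum.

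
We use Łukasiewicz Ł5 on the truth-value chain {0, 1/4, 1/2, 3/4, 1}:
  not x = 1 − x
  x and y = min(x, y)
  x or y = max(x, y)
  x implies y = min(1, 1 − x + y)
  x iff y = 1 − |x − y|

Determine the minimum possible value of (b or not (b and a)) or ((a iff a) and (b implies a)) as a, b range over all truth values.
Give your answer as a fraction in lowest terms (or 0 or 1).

3/4

Take a = 1/4, b = 1/2:
b and a = 1/2 and 1/4 = 1/4
not (b and a) = not 1/4 = 3/4
b or not (b and a) = 1/2 or 3/4 = 3/4
a iff a = 1/4 iff 1/4 = 1
b implies a = 1/2 implies 1/4 = 3/4
(a iff a) and (b implies a) = 1 and 3/4 = 3/4
(b or not (b and a)) or ((a iff a) and (b implies a)) = 3/4 or 3/4 = 3/4
No assignment yields a value below 3/4, so this is the minimum.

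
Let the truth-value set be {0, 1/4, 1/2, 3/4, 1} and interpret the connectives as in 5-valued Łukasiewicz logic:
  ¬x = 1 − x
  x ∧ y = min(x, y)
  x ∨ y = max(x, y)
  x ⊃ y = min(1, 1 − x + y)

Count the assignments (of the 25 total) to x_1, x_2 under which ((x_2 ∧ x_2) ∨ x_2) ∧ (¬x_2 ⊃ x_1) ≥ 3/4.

10

value 1: 5 assignments (counts)
value 3/4: 5 assignments (counts)
value 1/2: 5 assignments
value 1/4: 5 assignments
value 0: 5 assignments
So 10 of the 25 assignments meet the threshold.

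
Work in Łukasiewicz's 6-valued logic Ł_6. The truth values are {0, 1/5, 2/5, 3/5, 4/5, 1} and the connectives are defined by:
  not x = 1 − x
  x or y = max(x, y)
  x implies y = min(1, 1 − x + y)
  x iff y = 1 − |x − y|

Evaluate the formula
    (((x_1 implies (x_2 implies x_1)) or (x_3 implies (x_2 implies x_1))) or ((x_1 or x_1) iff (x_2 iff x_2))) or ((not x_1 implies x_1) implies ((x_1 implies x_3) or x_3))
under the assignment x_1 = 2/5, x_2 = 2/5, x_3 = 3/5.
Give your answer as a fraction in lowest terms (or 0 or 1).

x_2 implies x_1 = 2/5 implies 2/5 = 1
x_1 implies (x_2 implies x_1) = 2/5 implies 1 = 1
x_2 implies x_1 = 2/5 implies 2/5 = 1
x_3 implies (x_2 implies x_1) = 3/5 implies 1 = 1
(x_1 implies (x_2 implies x_1)) or (x_3 implies (x_2 implies x_1)) = 1 or 1 = 1
x_1 or x_1 = 2/5 or 2/5 = 2/5
x_2 iff x_2 = 2/5 iff 2/5 = 1
(x_1 or x_1) iff (x_2 iff x_2) = 2/5 iff 1 = 2/5
((x_1 implies (x_2 implies x_1)) or (x_3 implies (x_2 implies x_1))) or ((x_1 or x_1) iff (x_2 iff x_2)) = 1 or 2/5 = 1
not x_1 = not 2/5 = 3/5
not x_1 implies x_1 = 3/5 implies 2/5 = 4/5
x_1 implies x_3 = 2/5 implies 3/5 = 1
(x_1 implies x_3) or x_3 = 1 or 3/5 = 1
(not x_1 implies x_1) implies ((x_1 implies x_3) or x_3) = 4/5 implies 1 = 1
(((x_1 implies (x_2 implies x_1)) or (x_3 implies (x_2 implies x_1))) or ((x_1 or x_1) iff (x_2 iff x_2))) or ((not x_1 implies x_1) implies ((x_1 implies x_3) or x_3)) = 1 or 1 = 1

1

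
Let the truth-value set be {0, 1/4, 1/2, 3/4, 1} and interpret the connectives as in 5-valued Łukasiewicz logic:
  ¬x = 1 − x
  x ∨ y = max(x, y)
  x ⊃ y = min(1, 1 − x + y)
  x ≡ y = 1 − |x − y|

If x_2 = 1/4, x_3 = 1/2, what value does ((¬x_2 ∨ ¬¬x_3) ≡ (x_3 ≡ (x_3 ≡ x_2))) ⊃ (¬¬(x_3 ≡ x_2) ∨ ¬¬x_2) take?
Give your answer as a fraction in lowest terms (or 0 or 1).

¬x_2 = ¬1/4 = 3/4
¬x_3 = ¬1/2 = 1/2
¬¬x_3 = ¬1/2 = 1/2
¬x_2 ∨ ¬¬x_3 = 3/4 ∨ 1/2 = 3/4
x_3 ≡ x_2 = 1/2 ≡ 1/4 = 3/4
x_3 ≡ (x_3 ≡ x_2) = 1/2 ≡ 3/4 = 3/4
(¬x_2 ∨ ¬¬x_3) ≡ (x_3 ≡ (x_3 ≡ x_2)) = 3/4 ≡ 3/4 = 1
x_3 ≡ x_2 = 1/2 ≡ 1/4 = 3/4
¬(x_3 ≡ x_2) = ¬3/4 = 1/4
¬¬(x_3 ≡ x_2) = ¬1/4 = 3/4
¬x_2 = ¬1/4 = 3/4
¬¬x_2 = ¬3/4 = 1/4
¬¬(x_3 ≡ x_2) ∨ ¬¬x_2 = 3/4 ∨ 1/4 = 3/4
((¬x_2 ∨ ¬¬x_3) ≡ (x_3 ≡ (x_3 ≡ x_2))) ⊃ (¬¬(x_3 ≡ x_2) ∨ ¬¬x_2) = 1 ⊃ 3/4 = 3/4

3/4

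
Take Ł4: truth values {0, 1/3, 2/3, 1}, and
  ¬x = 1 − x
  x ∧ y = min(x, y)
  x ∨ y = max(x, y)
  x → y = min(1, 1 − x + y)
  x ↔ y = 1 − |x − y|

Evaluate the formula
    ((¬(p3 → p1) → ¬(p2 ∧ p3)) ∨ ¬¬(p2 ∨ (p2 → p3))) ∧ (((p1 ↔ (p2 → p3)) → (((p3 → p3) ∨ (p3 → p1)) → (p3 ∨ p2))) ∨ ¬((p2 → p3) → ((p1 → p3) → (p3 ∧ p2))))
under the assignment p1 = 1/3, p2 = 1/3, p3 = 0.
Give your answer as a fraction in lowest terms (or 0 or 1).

p3 → p1 = 0 → 1/3 = 1
¬(p3 → p1) = ¬1 = 0
p2 ∧ p3 = 1/3 ∧ 0 = 0
¬(p2 ∧ p3) = ¬0 = 1
¬(p3 → p1) → ¬(p2 ∧ p3) = 0 → 1 = 1
p2 → p3 = 1/3 → 0 = 2/3
p2 ∨ (p2 → p3) = 1/3 ∨ 2/3 = 2/3
¬(p2 ∨ (p2 → p3)) = ¬2/3 = 1/3
¬¬(p2 ∨ (p2 → p3)) = ¬1/3 = 2/3
(¬(p3 → p1) → ¬(p2 ∧ p3)) ∨ ¬¬(p2 ∨ (p2 → p3)) = 1 ∨ 2/3 = 1
p2 → p3 = 1/3 → 0 = 2/3
p1 ↔ (p2 → p3) = 1/3 ↔ 2/3 = 2/3
p3 → p3 = 0 → 0 = 1
p3 → p1 = 0 → 1/3 = 1
(p3 → p3) ∨ (p3 → p1) = 1 ∨ 1 = 1
p3 ∨ p2 = 0 ∨ 1/3 = 1/3
((p3 → p3) ∨ (p3 → p1)) → (p3 ∨ p2) = 1 → 1/3 = 1/3
(p1 ↔ (p2 → p3)) → (((p3 → p3) ∨ (p3 → p1)) → (p3 ∨ p2)) = 2/3 → 1/3 = 2/3
p2 → p3 = 1/3 → 0 = 2/3
p1 → p3 = 1/3 → 0 = 2/3
p3 ∧ p2 = 0 ∧ 1/3 = 0
(p1 → p3) → (p3 ∧ p2) = 2/3 → 0 = 1/3
(p2 → p3) → ((p1 → p3) → (p3 ∧ p2)) = 2/3 → 1/3 = 2/3
¬((p2 → p3) → ((p1 → p3) → (p3 ∧ p2))) = ¬2/3 = 1/3
((p1 ↔ (p2 → p3)) → (((p3 → p3) ∨ (p3 → p1)) → (p3 ∨ p2))) ∨ ¬((p2 → p3) → ((p1 → p3) → (p3 ∧ p2))) = 2/3 ∨ 1/3 = 2/3
((¬(p3 → p1) → ¬(p2 ∧ p3)) ∨ ¬¬(p2 ∨ (p2 → p3))) ∧ (((p1 ↔ (p2 → p3)) → (((p3 → p3) ∨ (p3 → p1)) → (p3 ∨ p2))) ∨ ¬((p2 → p3) → ((p1 → p3) → (p3 ∧ p2)))) = 1 ∧ 2/3 = 2/3

2/3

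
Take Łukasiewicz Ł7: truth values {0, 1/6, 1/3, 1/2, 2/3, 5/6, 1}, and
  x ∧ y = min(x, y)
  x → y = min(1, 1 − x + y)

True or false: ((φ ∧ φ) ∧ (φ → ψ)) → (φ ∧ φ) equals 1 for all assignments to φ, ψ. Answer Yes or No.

Yes

At φ = 1/3, ψ = 0, for instance:
φ ∧ φ = 1/3 ∧ 1/3 = 1/3
φ → ψ = 1/3 → 0 = 2/3
(φ ∧ φ) ∧ (φ → ψ) = 1/3 ∧ 2/3 = 1/3
((φ ∧ φ) ∧ (φ → ψ)) → (φ ∧ φ) = 1/3 → 1/3 = 1
and checking the remaining 48 assignments likewise gives ≥ 1 in every case.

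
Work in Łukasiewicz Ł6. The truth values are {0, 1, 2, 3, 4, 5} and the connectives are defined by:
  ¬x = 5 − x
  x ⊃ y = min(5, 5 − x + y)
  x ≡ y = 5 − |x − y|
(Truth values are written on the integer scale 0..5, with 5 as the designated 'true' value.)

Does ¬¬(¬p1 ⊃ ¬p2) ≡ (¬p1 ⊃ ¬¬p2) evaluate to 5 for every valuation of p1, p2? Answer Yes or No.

Counterexample: take p1 = 0, p2 = 0.
¬p1 = ¬0 = 5
¬p2 = ¬0 = 5
¬p1 ⊃ ¬p2 = 5 ⊃ 5 = 5
¬(¬p1 ⊃ ¬p2) = ¬5 = 0
¬¬(¬p1 ⊃ ¬p2) = ¬0 = 5
¬p1 = ¬0 = 5
¬p2 = ¬0 = 5
¬¬p2 = ¬5 = 0
¬p1 ⊃ ¬¬p2 = 5 ⊃ 0 = 0
¬¬(¬p1 ⊃ ¬p2) ≡ (¬p1 ⊃ ¬¬p2) = 5 ≡ 0 = 0
This gives 0 ≠ 5.

No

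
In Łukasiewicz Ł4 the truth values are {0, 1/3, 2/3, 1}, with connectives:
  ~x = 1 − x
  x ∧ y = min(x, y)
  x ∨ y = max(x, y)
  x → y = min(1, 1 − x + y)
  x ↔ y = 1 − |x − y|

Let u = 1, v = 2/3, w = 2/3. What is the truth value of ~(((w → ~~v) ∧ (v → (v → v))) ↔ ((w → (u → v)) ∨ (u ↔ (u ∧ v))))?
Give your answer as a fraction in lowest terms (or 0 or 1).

~v = ~2/3 = 1/3
~~v = ~1/3 = 2/3
w → ~~v = 2/3 → 2/3 = 1
v → v = 2/3 → 2/3 = 1
v → (v → v) = 2/3 → 1 = 1
(w → ~~v) ∧ (v → (v → v)) = 1 ∧ 1 = 1
u → v = 1 → 2/3 = 2/3
w → (u → v) = 2/3 → 2/3 = 1
u ∧ v = 1 ∧ 2/3 = 2/3
u ↔ (u ∧ v) = 1 ↔ 2/3 = 2/3
(w → (u → v)) ∨ (u ↔ (u ∧ v)) = 1 ∨ 2/3 = 1
((w → ~~v) ∧ (v → (v → v))) ↔ ((w → (u → v)) ∨ (u ↔ (u ∧ v))) = 1 ↔ 1 = 1
~(((w → ~~v) ∧ (v → (v → v))) ↔ ((w → (u → v)) ∨ (u ↔ (u ∧ v)))) = ~1 = 0

0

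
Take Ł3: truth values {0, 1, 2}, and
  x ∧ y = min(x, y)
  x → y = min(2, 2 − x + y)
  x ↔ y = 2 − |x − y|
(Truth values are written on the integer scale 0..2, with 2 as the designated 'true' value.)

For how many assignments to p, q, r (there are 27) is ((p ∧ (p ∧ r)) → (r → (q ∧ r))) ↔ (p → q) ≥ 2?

21

value 2: 21 assignments (counts)
value 1: 4 assignments
value 0: 2 assignments
So 21 of the 27 assignments meet the threshold.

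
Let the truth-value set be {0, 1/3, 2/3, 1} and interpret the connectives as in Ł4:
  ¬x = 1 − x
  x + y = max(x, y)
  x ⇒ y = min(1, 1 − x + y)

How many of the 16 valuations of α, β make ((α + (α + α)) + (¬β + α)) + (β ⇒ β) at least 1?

α = 0, β = 0 ↦ 1  ≥
α = 0, β = 1/3 ↦ 1  ≥
α = 0, β = 2/3 ↦ 1  ≥
α = 0, β = 1 ↦ 1  ≥
α = 1/3, β = 0 ↦ 1  ≥
α = 1/3, β = 1/3 ↦ 1  ≥
α = 1/3, β = 2/3 ↦ 1  ≥
α = 1/3, β = 1 ↦ 1  ≥
α = 2/3, β = 0 ↦ 1  ≥
α = 2/3, β = 1/3 ↦ 1  ≥
α = 2/3, β = 2/3 ↦ 1  ≥
α = 2/3, β = 1 ↦ 1  ≥
α = 1, β = 0 ↦ 1  ≥
α = 1, β = 1/3 ↦ 1  ≥
α = 1, β = 2/3 ↦ 1  ≥
α = 1, β = 1 ↦ 1  ≥
So 16 of the 16 assignments meet the threshold.

16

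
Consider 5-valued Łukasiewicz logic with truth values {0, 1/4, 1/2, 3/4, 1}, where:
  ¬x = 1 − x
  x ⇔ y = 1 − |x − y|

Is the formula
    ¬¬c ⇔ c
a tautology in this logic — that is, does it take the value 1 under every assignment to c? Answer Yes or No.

c = 0 ↦ 1
c = 1/4 ↦ 1
c = 1/2 ↦ 1
c = 3/4 ↦ 1
c = 1 ↦ 1
Every assignment gives a value ≥ 1.

Yes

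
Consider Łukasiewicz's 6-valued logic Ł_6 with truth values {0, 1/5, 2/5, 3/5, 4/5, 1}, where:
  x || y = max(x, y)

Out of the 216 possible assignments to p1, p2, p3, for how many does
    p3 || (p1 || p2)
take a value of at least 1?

value 1: 91 assignments (counts)
value 4/5: 61 assignments
value 3/5: 37 assignments
value 2/5: 19 assignments
value 1/5: 7 assignments
value 0: 1 assignment
So 91 of the 216 assignments meet the threshold.

91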